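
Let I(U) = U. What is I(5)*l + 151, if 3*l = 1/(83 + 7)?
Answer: 8155/54 ≈ 151.02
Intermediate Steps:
l = 1/270 (l = 1/(3*(83 + 7)) = (⅓)/90 = (⅓)*(1/90) = 1/270 ≈ 0.0037037)
I(5)*l + 151 = 5*(1/270) + 151 = 1/54 + 151 = 8155/54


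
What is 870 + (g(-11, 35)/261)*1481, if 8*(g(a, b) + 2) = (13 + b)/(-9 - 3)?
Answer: 446735/522 ≈ 855.81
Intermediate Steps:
g(a, b) = -205/96 - b/96 (g(a, b) = -2 + ((13 + b)/(-9 - 3))/8 = -2 + ((13 + b)/(-12))/8 = -2 + ((13 + b)*(-1/12))/8 = -2 + (-13/12 - b/12)/8 = -2 + (-13/96 - b/96) = -205/96 - b/96)
870 + (g(-11, 35)/261)*1481 = 870 + ((-205/96 - 1/96*35)/261)*1481 = 870 + ((-205/96 - 35/96)*(1/261))*1481 = 870 - 5/2*1/261*1481 = 870 - 5/522*1481 = 870 - 7405/522 = 446735/522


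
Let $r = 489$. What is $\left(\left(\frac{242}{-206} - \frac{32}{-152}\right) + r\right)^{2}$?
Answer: $\frac{912189267396}{3829849} \approx 2.3818 \cdot 10^{5}$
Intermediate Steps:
$\left(\left(\frac{242}{-206} - \frac{32}{-152}\right) + r\right)^{2} = \left(\left(\frac{242}{-206} - \frac{32}{-152}\right) + 489\right)^{2} = \left(\left(242 \left(- \frac{1}{206}\right) - - \frac{4}{19}\right) + 489\right)^{2} = \left(\left(- \frac{121}{103} + \frac{4}{19}\right) + 489\right)^{2} = \left(- \frac{1887}{1957} + 489\right)^{2} = \left(\frac{955086}{1957}\right)^{2} = \frac{912189267396}{3829849}$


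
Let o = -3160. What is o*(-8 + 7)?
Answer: 3160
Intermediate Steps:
o*(-8 + 7) = -3160*(-8 + 7) = -3160*(-1) = 3160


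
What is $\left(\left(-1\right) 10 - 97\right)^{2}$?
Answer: $11449$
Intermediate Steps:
$\left(\left(-1\right) 10 - 97\right)^{2} = \left(-10 - 97\right)^{2} = \left(-107\right)^{2} = 11449$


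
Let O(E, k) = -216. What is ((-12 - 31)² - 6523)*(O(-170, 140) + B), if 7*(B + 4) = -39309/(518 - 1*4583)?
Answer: 9691992378/9485 ≈ 1.0218e+6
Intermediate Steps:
B = -24837/9485 (B = -4 + (-39309/(518 - 1*4583))/7 = -4 + (-39309/(518 - 4583))/7 = -4 + (-39309/(-4065))/7 = -4 + (-39309*(-1/4065))/7 = -4 + (⅐)*(13103/1355) = -4 + 13103/9485 = -24837/9485 ≈ -2.6186)
((-12 - 31)² - 6523)*(O(-170, 140) + B) = ((-12 - 31)² - 6523)*(-216 - 24837/9485) = ((-43)² - 6523)*(-2073597/9485) = (1849 - 6523)*(-2073597/9485) = -4674*(-2073597/9485) = 9691992378/9485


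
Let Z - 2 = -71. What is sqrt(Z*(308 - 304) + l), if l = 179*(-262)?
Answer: I*sqrt(47174) ≈ 217.2*I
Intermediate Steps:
Z = -69 (Z = 2 - 71 = -69)
l = -46898
sqrt(Z*(308 - 304) + l) = sqrt(-69*(308 - 304) - 46898) = sqrt(-69*4 - 46898) = sqrt(-276 - 46898) = sqrt(-47174) = I*sqrt(47174)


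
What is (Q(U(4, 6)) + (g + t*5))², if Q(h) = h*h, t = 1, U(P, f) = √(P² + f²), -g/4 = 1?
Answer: 2809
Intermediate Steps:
g = -4 (g = -4*1 = -4)
Q(h) = h²
(Q(U(4, 6)) + (g + t*5))² = ((√(4² + 6²))² + (-4 + 1*5))² = ((√(16 + 36))² + (-4 + 5))² = ((√52)² + 1)² = ((2*√13)² + 1)² = (52 + 1)² = 53² = 2809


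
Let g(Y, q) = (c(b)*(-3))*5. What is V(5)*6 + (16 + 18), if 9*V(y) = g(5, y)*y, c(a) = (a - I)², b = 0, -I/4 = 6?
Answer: -28766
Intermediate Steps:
I = -24 (I = -4*6 = -24)
c(a) = (24 + a)² (c(a) = (a - 1*(-24))² = (a + 24)² = (24 + a)²)
g(Y, q) = -8640 (g(Y, q) = ((24 + 0)²*(-3))*5 = (24²*(-3))*5 = (576*(-3))*5 = -1728*5 = -8640)
V(y) = -960*y (V(y) = (-8640*y)/9 = -960*y)
V(5)*6 + (16 + 18) = -960*5*6 + (16 + 18) = -4800*6 + 34 = -28800 + 34 = -28766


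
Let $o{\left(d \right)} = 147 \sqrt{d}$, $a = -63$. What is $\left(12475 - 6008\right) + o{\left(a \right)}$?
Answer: $6467 + 441 i \sqrt{7} \approx 6467.0 + 1166.8 i$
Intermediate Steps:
$\left(12475 - 6008\right) + o{\left(a \right)} = \left(12475 - 6008\right) + 147 \sqrt{-63} = 6467 + 147 \cdot 3 i \sqrt{7} = 6467 + 441 i \sqrt{7}$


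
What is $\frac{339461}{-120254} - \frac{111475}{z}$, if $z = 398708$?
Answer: $- \frac{74375565519}{23973115916} \approx -3.1025$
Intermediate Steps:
$\frac{339461}{-120254} - \frac{111475}{z} = \frac{339461}{-120254} - \frac{111475}{398708} = 339461 \left(- \frac{1}{120254}\right) - \frac{111475}{398708} = - \frac{339461}{120254} - \frac{111475}{398708} = - \frac{74375565519}{23973115916}$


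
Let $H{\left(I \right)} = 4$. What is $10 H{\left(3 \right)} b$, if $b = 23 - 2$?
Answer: $840$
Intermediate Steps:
$b = 21$
$10 H{\left(3 \right)} b = 10 \cdot 4 \cdot 21 = 40 \cdot 21 = 840$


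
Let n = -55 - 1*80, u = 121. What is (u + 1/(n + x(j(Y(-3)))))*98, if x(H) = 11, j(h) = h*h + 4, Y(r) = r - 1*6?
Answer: 735147/62 ≈ 11857.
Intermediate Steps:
Y(r) = -6 + r (Y(r) = r - 6 = -6 + r)
j(h) = 4 + h² (j(h) = h² + 4 = 4 + h²)
n = -135 (n = -55 - 80 = -135)
(u + 1/(n + x(j(Y(-3)))))*98 = (121 + 1/(-135 + 11))*98 = (121 + 1/(-124))*98 = (121 - 1/124)*98 = (15003/124)*98 = 735147/62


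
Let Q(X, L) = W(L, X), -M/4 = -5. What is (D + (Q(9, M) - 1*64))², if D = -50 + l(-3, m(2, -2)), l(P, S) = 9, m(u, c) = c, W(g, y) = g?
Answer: 7225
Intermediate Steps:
M = 20 (M = -4*(-5) = 20)
Q(X, L) = L
D = -41 (D = -50 + 9 = -41)
(D + (Q(9, M) - 1*64))² = (-41 + (20 - 1*64))² = (-41 + (20 - 64))² = (-41 - 44)² = (-85)² = 7225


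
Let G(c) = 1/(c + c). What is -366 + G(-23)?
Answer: -16837/46 ≈ -366.02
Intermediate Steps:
G(c) = 1/(2*c)
-366 + G(-23) = -366 + (½)/(-23) = -366 + (½)*(-1/23) = -366 - 1/46 = -16837/46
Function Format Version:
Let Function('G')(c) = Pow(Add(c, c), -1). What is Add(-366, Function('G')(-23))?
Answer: Rational(-16837, 46) ≈ -366.02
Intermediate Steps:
Function('G')(c) = Mul(Rational(1, 2), Pow(c, -1)) (Function('G')(c) = Pow(Mul(2, c), -1) = Mul(Rational(1, 2), Pow(c, -1)))
Add(-366, Function('G')(-23)) = Add(-366, Mul(Rational(1, 2), Pow(-23, -1))) = Add(-366, Mul(Rational(1, 2), Rational(-1, 23))) = Add(-366, Rational(-1, 46)) = Rational(-16837, 46)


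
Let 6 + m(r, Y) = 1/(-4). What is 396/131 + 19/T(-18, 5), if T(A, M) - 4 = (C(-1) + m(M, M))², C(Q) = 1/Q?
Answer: 398204/118555 ≈ 3.3588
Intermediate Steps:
m(r, Y) = -25/4 (m(r, Y) = -6 + 1/(-4) = -6 - ¼ = -25/4)
T(A, M) = 905/16 (T(A, M) = 4 + (1/(-1) - 25/4)² = 4 + (-1 - 25/4)² = 4 + (-29/4)² = 4 + 841/16 = 905/16)
396/131 + 19/T(-18, 5) = 396/131 + 19/(905/16) = 396*(1/131) + 19*(16/905) = 396/131 + 304/905 = 398204/118555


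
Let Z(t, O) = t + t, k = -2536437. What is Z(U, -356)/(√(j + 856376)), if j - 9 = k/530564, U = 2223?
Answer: 8892*√60267363594720623/454364514703 ≈ 4.8044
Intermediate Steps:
Z(t, O) = 2*t
j = 2238639/530564 (j = 9 - 2536437/530564 = 2238639/530564 ≈ 4.2194)
Z(U, -356)/(√(j + 856376)) = (2*2223)/(√(2238639/530564 + 856376)) = 4446/(√(454364514703/530564)) = 4446/((√60267363594720623/265282)) = 4446*(2*√60267363594720623/454364514703) = 8892*√60267363594720623/454364514703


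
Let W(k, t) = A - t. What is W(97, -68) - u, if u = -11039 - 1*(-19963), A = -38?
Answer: -8894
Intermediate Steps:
W(k, t) = -38 - t
u = 8924 (u = -11039 + 19963 = 8924)
W(97, -68) - u = (-38 - 1*(-68)) - 1*8924 = (-38 + 68) - 8924 = 30 - 8924 = -8894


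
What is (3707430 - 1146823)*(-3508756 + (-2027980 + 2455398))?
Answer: -7890095652166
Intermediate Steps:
(3707430 - 1146823)*(-3508756 + (-2027980 + 2455398)) = 2560607*(-3508756 + 427418) = 2560607*(-3081338) = -7890095652166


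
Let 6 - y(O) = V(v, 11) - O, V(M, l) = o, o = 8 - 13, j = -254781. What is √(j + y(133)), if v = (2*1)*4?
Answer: 3*I*√28293 ≈ 504.62*I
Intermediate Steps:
v = 8 (v = 2*4 = 8)
o = -5
V(M, l) = -5
y(O) = 11 + O (y(O) = 6 - (-5 - O) = 6 + (5 + O) = 11 + O)
√(j + y(133)) = √(-254781 + (11 + 133)) = √(-254781 + 144) = √(-254637) = 3*I*√28293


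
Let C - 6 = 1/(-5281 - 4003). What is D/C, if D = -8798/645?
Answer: -1541144/677895 ≈ -2.2734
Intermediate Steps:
D = -8798/645 (D = -8798*1/645 = -8798/645 ≈ -13.640)
C = 55703/9284 (C = 6 + 1/(-5281 - 4003) = 6 + 1/(-9284) = 6 - 1/9284 = 55703/9284 ≈ 5.9999)
D/C = -8798/(645*55703/9284) = -8798/645*9284/55703 = -1541144/677895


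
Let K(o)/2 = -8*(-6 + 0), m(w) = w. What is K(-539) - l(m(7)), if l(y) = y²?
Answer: 47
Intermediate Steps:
K(o) = 96 (K(o) = 2*(-8*(-6 + 0)) = 2*(-8*(-6)) = 2*48 = 96)
K(-539) - l(m(7)) = 96 - 1*7² = 96 - 1*49 = 96 - 49 = 47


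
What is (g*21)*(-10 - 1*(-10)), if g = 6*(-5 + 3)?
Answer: 0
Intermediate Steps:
g = -12 (g = 6*(-2) = -12)
(g*21)*(-10 - 1*(-10)) = (-12*21)*(-10 - 1*(-10)) = -252*(-10 + 10) = -252*0 = 0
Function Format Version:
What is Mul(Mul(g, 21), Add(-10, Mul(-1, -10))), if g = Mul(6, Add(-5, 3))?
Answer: 0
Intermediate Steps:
g = -12 (g = Mul(6, -2) = -12)
Mul(Mul(g, 21), Add(-10, Mul(-1, -10))) = Mul(Mul(-12, 21), Add(-10, Mul(-1, -10))) = Mul(-252, Add(-10, 10)) = Mul(-252, 0) = 0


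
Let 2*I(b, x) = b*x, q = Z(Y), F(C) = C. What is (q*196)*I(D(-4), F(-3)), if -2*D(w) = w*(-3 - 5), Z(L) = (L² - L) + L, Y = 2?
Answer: 18816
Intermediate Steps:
Z(L) = L²
D(w) = 4*w (D(w) = -w*(-3 - 5)/2 = -w*(-8)/2 = -(-4)*w = 4*w)
q = 4 (q = 2² = 4)
I(b, x) = b*x/2 (I(b, x) = (b*x)/2 = b*x/2)
(q*196)*I(D(-4), F(-3)) = (4*196)*((½)*(4*(-4))*(-3)) = 784*((½)*(-16)*(-3)) = 784*24 = 18816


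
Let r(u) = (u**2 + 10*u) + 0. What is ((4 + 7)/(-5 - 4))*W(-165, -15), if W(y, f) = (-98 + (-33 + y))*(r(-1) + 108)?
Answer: 35816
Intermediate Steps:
r(u) = u**2 + 10*u
W(y, f) = -12969 + 99*y (W(y, f) = (-98 + (-33 + y))*(-(10 - 1) + 108) = (-131 + y)*(-1*9 + 108) = (-131 + y)*(-9 + 108) = (-131 + y)*99 = -12969 + 99*y)
((4 + 7)/(-5 - 4))*W(-165, -15) = ((4 + 7)/(-5 - 4))*(-12969 + 99*(-165)) = (11/(-9))*(-12969 - 16335) = (11*(-1/9))*(-29304) = -11/9*(-29304) = 35816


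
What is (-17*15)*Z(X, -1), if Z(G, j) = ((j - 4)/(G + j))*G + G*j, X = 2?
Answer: 3060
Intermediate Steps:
Z(G, j) = G*j + G*(-4 + j)/(G + j) (Z(G, j) = ((-4 + j)/(G + j))*G + G*j = G*(-4 + j)/(G + j) + G*j = G*j + G*(-4 + j)/(G + j))
(-17*15)*Z(X, -1) = (-17*15)*(2*(-4 - 1 + (-1)**2 + 2*(-1))/(2 - 1)) = -510*(-4 - 1 + 1 - 2)/1 = -510*(-6) = -255*(-12) = 3060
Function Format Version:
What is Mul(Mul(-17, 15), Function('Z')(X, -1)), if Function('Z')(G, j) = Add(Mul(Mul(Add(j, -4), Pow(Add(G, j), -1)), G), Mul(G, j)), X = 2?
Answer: 3060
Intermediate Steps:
Function('Z')(G, j) = Add(Mul(G, j), Mul(G, Pow(Add(G, j), -1), Add(-4, j))) (Function('Z')(G, j) = Add(Mul(Mul(Add(-4, j), Pow(Add(G, j), -1)), G), Mul(G, j)) = Add(Mul(Mul(Pow(Add(G, j), -1), Add(-4, j)), G), Mul(G, j)) = Add(Mul(G, Pow(Add(G, j), -1), Add(-4, j)), Mul(G, j)) = Add(Mul(G, j), Mul(G, Pow(Add(G, j), -1), Add(-4, j))))
Mul(Mul(-17, 15), Function('Z')(X, -1)) = Mul(Mul(-17, 15), Mul(2, Pow(Add(2, -1), -1), Add(-4, -1, Pow(-1, 2), Mul(2, -1)))) = Mul(-255, Mul(2, Pow(1, -1), Add(-4, -1, 1, -2))) = Mul(-255, Mul(2, 1, -6)) = Mul(-255, -12) = 3060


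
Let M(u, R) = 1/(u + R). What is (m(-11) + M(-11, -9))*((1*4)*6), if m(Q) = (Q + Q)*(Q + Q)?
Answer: 58074/5 ≈ 11615.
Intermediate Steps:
M(u, R) = 1/(R + u)
m(Q) = 4*Q**2 (m(Q) = (2*Q)*(2*Q) = 4*Q**2)
(m(-11) + M(-11, -9))*((1*4)*6) = (4*(-11)**2 + 1/(-9 - 11))*((1*4)*6) = (4*121 + 1/(-20))*(4*6) = (484 - 1/20)*24 = (9679/20)*24 = 58074/5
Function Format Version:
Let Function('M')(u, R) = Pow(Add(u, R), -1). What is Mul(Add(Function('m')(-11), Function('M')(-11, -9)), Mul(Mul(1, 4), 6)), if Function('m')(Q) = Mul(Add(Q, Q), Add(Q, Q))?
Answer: Rational(58074, 5) ≈ 11615.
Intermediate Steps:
Function('M')(u, R) = Pow(Add(R, u), -1)
Function('m')(Q) = Mul(4, Pow(Q, 2)) (Function('m')(Q) = Mul(Mul(2, Q), Mul(2, Q)) = Mul(4, Pow(Q, 2)))
Mul(Add(Function('m')(-11), Function('M')(-11, -9)), Mul(Mul(1, 4), 6)) = Mul(Add(Mul(4, Pow(-11, 2)), Pow(Add(-9, -11), -1)), Mul(Mul(1, 4), 6)) = Mul(Add(Mul(4, 121), Pow(-20, -1)), Mul(4, 6)) = Mul(Add(484, Rational(-1, 20)), 24) = Mul(Rational(9679, 20), 24) = Rational(58074, 5)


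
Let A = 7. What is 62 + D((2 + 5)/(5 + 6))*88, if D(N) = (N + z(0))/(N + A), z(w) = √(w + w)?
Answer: 208/3 ≈ 69.333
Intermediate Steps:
z(w) = √2*√w (z(w) = √(2*w) = √2*√w)
D(N) = N/(7 + N) (D(N) = (N + √2*√0)/(N + 7) = (N + √2*0)/(7 + N) = (N + 0)/(7 + N) = N/(7 + N))
62 + D((2 + 5)/(5 + 6))*88 = 62 + (((2 + 5)/(5 + 6))/(7 + (2 + 5)/(5 + 6)))*88 = 62 + ((7/11)/(7 + 7/11))*88 = 62 + ((7*(1/11))/(7 + 7*(1/11)))*88 = 62 + (7/(11*(7 + 7/11)))*88 = 62 + (7/(11*(84/11)))*88 = 62 + ((7/11)*(11/84))*88 = 62 + (1/12)*88 = 62 + 22/3 = 208/3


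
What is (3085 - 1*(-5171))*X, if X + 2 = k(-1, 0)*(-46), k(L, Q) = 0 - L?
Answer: -396288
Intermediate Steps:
k(L, Q) = -L
X = -48 (X = -2 - 1*(-1)*(-46) = -2 + 1*(-46) = -2 - 46 = -48)
(3085 - 1*(-5171))*X = (3085 - 1*(-5171))*(-48) = (3085 + 5171)*(-48) = 8256*(-48) = -396288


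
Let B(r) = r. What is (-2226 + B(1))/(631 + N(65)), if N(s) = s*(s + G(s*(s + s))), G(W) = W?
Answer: -2225/554106 ≈ -0.0040155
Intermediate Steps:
N(s) = s*(s + 2*s²) (N(s) = s*(s + s*(s + s)) = s*(s + s*(2*s)) = s*(s + 2*s²))
(-2226 + B(1))/(631 + N(65)) = (-2226 + 1)/(631 + 65²*(1 + 2*65)) = -2225/(631 + 4225*(1 + 130)) = -2225/(631 + 4225*131) = -2225/(631 + 553475) = -2225/554106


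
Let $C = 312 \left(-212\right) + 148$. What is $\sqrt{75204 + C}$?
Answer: $2 \sqrt{2302} \approx 95.958$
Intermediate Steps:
$C = -65996$ ($C = -66144 + 148 = -65996$)
$\sqrt{75204 + C} = \sqrt{75204 - 65996} = \sqrt{9208} = 2 \sqrt{2302}$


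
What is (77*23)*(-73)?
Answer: -129283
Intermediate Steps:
(77*23)*(-73) = 1771*(-73) = -129283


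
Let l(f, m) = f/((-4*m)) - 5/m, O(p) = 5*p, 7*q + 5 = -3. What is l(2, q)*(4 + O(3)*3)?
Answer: 3773/16 ≈ 235.81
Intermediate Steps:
q = -8/7 (q = -5/7 + (⅐)*(-3) = -5/7 - 3/7 = -8/7 ≈ -1.1429)
l(f, m) = -5/m - f/(4*m) (l(f, m) = f*(-1/(4*m)) - 5/m = -f/(4*m) - 5/m = -5/m - f/(4*m))
l(2, q)*(4 + O(3)*3) = ((-20 - 1*2)/(4*(-8/7)))*(4 + (5*3)*3) = ((¼)*(-7/8)*(-20 - 2))*(4 + 15*3) = ((¼)*(-7/8)*(-22))*(4 + 45) = (77/16)*49 = 3773/16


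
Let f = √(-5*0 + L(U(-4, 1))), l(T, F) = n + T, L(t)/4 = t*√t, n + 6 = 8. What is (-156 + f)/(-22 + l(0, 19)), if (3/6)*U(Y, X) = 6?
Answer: 39/5 - √2*3^(¾)/5 ≈ 7.1553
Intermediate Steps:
n = 2 (n = -6 + 8 = 2)
U(Y, X) = 12 (U(Y, X) = 2*6 = 12)
L(t) = 4*t^(3/2) (L(t) = 4*(t*√t) = 4*t^(3/2))
l(T, F) = 2 + T
f = 4*√2*3^(¾) (f = √(-5*0 + 4*12^(3/2)) = √(0 + 4*(24*√3)) = √(0 + 96*√3) = √(96*√3) = 4*√2*3^(¾) ≈ 12.895)
(-156 + f)/(-22 + l(0, 19)) = (-156 + 4*√2*3^(¾))/(-22 + (2 + 0)) = (-156 + 4*√2*3^(¾))/(-22 + 2) = (-156 + 4*√2*3^(¾))/(-20) = (-156 + 4*√2*3^(¾))*(-1/20) = 39/5 - √2*3^(¾)/5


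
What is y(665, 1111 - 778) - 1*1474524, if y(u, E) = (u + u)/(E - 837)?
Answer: -53082959/36 ≈ -1.4745e+6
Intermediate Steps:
y(u, E) = 2*u/(-837 + E) (y(u, E) = (2*u)/(-837 + E) = 2*u/(-837 + E))
y(665, 1111 - 778) - 1*1474524 = 2*665/(-837 + (1111 - 778)) - 1*1474524 = 2*665/(-837 + 333) - 1474524 = 2*665/(-504) - 1474524 = 2*665*(-1/504) - 1474524 = -95/36 - 1474524 = -53082959/36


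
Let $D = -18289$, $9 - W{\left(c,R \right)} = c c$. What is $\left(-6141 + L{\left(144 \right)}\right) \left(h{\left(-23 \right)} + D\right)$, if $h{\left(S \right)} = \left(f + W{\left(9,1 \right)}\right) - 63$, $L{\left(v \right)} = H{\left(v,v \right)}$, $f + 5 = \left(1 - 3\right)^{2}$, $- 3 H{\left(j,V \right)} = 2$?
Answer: $\frac{339480625}{3} \approx 1.1316 \cdot 10^{8}$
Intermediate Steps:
$H{\left(j,V \right)} = - \frac{2}{3}$ ($H{\left(j,V \right)} = \left(- \frac{1}{3}\right) 2 = - \frac{2}{3}$)
$f = -1$ ($f = -5 + \left(1 - 3\right)^{2} = -5 + \left(-2\right)^{2} = -5 + 4 = -1$)
$L{\left(v \right)} = - \frac{2}{3}$
$W{\left(c,R \right)} = 9 - c^{2}$ ($W{\left(c,R \right)} = 9 - c c = 9 - c^{2}$)
$h{\left(S \right)} = -136$ ($h{\left(S \right)} = \left(-1 + \left(9 - 9^{2}\right)\right) - 63 = \left(-1 + \left(9 - 81\right)\right) - 63 = \left(-1 - 72\right) - 63 = -73 - 63 = -136$)
$\left(-6141 + L{\left(144 \right)}\right) \left(h{\left(-23 \right)} + D\right) = \left(-6141 - \frac{2}{3}\right) \left(-136 - 18289\right) = \left(- \frac{18425}{3}\right) \left(-18425\right) = \frac{339480625}{3}$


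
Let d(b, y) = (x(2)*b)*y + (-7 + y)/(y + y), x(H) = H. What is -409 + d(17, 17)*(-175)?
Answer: -1727378/17 ≈ -1.0161e+5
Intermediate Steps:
d(b, y) = (-7 + y)/(2*y) + 2*b*y (d(b, y) = (2*b)*y + (-7 + y)/(y + y) = 2*b*y + (-7 + y)/((2*y)) = 2*b*y + (-7 + y)*(1/(2*y)) = 2*b*y + (-7 + y)/(2*y) = (-7 + y)/(2*y) + 2*b*y)
-409 + d(17, 17)*(-175) = -409 + ((1/2)*(-7 + 17*(1 + 4*17*17))/17)*(-175) = -409 + ((1/2)*(1/17)*(-7 + 17*(1 + 1156)))*(-175) = -409 + ((1/2)*(1/17)*(-7 + 17*1157))*(-175) = -409 + ((1/2)*(1/17)*(-7 + 19669))*(-175) = -409 + ((1/2)*(1/17)*19662)*(-175) = -409 + (9831/17)*(-175) = -409 - 1720425/17 = -1727378/17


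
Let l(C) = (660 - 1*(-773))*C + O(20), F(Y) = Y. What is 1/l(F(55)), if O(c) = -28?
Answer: 1/78787 ≈ 1.2692e-5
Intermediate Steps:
l(C) = -28 + 1433*C (l(C) = (660 - 1*(-773))*C - 28 = (660 + 773)*C - 28 = 1433*C - 28 = -28 + 1433*C)
1/l(F(55)) = 1/(-28 + 1433*55) = 1/(-28 + 78815) = 1/78787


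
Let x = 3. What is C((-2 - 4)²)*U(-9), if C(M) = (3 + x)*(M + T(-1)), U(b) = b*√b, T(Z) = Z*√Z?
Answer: 162*I*(-36 + I) ≈ -162.0 - 5832.0*I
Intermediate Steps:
T(Z) = Z^(3/2)
U(b) = b^(3/2)
C(M) = -6*I + 6*M (C(M) = (3 + 3)*(M + (-1)^(3/2)) = 6*(M - I) = -6*I + 6*M)
C((-2 - 4)²)*U(-9) = (-6*I + 6*(-2 - 4)²)*(-9)^(3/2) = (-6*I + 6*(-6)²)*(-27*I) = (-6*I + 6*36)*(-27*I) = (-6*I + 216)*(-27*I) = (216 - 6*I)*(-27*I) = -27*I*(216 - 6*I)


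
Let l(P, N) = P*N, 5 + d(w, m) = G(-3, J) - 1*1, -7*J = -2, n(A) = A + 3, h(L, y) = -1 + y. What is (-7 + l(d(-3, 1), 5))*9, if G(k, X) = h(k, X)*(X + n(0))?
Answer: -21492/49 ≈ -438.61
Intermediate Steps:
n(A) = 3 + A
J = 2/7 (J = -1/7*(-2) = 2/7 ≈ 0.28571)
G(k, X) = (-1 + X)*(3 + X) (G(k, X) = (-1 + X)*(X + (3 + 0)) = (-1 + X)*(X + 3) = (-1 + X)*(3 + X))
d(w, m) = -409/49 (d(w, m) = -5 + ((-1 + 2/7)*(3 + 2/7) - 1*1) = -5 + (-5/7*23/7 - 1) = -5 + (-115/49 - 1) = -5 - 164/49 = -409/49)
l(P, N) = N*P
(-7 + l(d(-3, 1), 5))*9 = (-7 + 5*(-409/49))*9 = (-7 - 2045/49)*9 = -2388/49*9 = -21492/49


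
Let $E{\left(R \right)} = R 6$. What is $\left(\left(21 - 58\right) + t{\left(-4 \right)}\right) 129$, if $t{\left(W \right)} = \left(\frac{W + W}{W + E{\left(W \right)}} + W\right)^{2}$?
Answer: $- \frac{146673}{49} \approx -2993.3$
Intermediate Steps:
$E{\left(R \right)} = 6 R$
$t{\left(W \right)} = \left(\frac{2}{7} + W\right)^{2}$ ($t{\left(W \right)} = \left(\frac{W + W}{W + 6 W} + W\right)^{2} = \left(\frac{2 W}{7 W} + W\right)^{2} = \left(2 W \frac{1}{7 W} + W\right)^{2} = \left(\frac{2}{7} + W\right)^{2}$)
$\left(\left(21 - 58\right) + t{\left(-4 \right)}\right) 129 = \left(\left(21 - 58\right) + \frac{\left(2 + 7 \left(-4\right)\right)^{2}}{49}\right) 129 = \left(-37 + \frac{\left(2 - 28\right)^{2}}{49}\right) 129 = \left(-37 + \frac{\left(-26\right)^{2}}{49}\right) 129 = \left(-37 + \frac{1}{49} \cdot 676\right) 129 = \left(-37 + \frac{676}{49}\right) 129 = \left(- \frac{1137}{49}\right) 129 = - \frac{146673}{49}$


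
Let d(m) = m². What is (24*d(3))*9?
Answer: 1944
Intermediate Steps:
(24*d(3))*9 = (24*3²)*9 = (24*9)*9 = 216*9 = 1944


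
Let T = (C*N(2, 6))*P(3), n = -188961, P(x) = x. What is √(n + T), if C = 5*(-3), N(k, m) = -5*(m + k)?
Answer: I*√187161 ≈ 432.62*I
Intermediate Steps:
N(k, m) = -5*k - 5*m (N(k, m) = -5*(k + m) = -5*k - 5*m)
C = -15
T = 1800 (T = -15*(-5*2 - 5*6)*3 = -15*(-10 - 30)*3 = -15*(-40)*3 = 600*3 = 1800)
√(n + T) = √(-188961 + 1800) = √(-187161) = I*√187161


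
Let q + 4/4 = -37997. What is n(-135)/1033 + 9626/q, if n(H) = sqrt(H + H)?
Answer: -4813/18999 + 3*I*sqrt(30)/1033 ≈ -0.25333 + 0.015907*I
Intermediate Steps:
q = -37998 (q = -1 - 37997 = -37998)
n(H) = sqrt(2)*sqrt(H) (n(H) = sqrt(2*H) = sqrt(2)*sqrt(H))
n(-135)/1033 + 9626/q = (sqrt(2)*sqrt(-135))/1033 + 9626/(-37998) = (sqrt(2)*(3*I*sqrt(15)))*(1/1033) + 9626*(-1/37998) = (3*I*sqrt(30))*(1/1033) - 4813/18999 = 3*I*sqrt(30)/1033 - 4813/18999 = -4813/18999 + 3*I*sqrt(30)/1033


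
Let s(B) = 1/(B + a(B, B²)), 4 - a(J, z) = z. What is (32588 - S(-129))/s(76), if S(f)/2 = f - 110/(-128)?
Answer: -187081026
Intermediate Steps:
a(J, z) = 4 - z
s(B) = 1/(4 + B - B²) (s(B) = 1/(B + (4 - B²)) = 1/(4 + B - B²))
S(f) = 55/32 + 2*f (S(f) = 2*(f - 110/(-128)) = 2*(f - 110*(-1/128)) = 2*(f + 55/64) = 2*(55/64 + f) = 55/32 + 2*f)
(32588 - S(-129))/s(76) = (32588 - (55/32 + 2*(-129)))/(1/(4 + 76 - 1*76²)) = (32588 - (55/32 - 258))/(1/(4 + 76 - 1*5776)) = (32588 - 1*(-8201/32))/(1/(4 + 76 - 5776)) = (32588 + 8201/32)/(1/(-5696)) = 1051017/(32*(-1/5696)) = (1051017/32)*(-5696) = -187081026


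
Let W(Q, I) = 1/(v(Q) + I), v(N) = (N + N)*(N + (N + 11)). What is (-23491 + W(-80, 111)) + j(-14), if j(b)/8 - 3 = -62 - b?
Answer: -571255300/23951 ≈ -23851.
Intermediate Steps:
j(b) = -472 - 8*b (j(b) = 24 + 8*(-62 - b) = 24 + (-496 - 8*b) = -472 - 8*b)
v(N) = 2*N*(11 + 2*N) (v(N) = (2*N)*(N + (11 + N)) = (2*N)*(11 + 2*N) = 2*N*(11 + 2*N))
W(Q, I) = 1/(I + 2*Q*(11 + 2*Q)) (W(Q, I) = 1/(2*Q*(11 + 2*Q) + I) = 1/(I + 2*Q*(11 + 2*Q)))
(-23491 + W(-80, 111)) + j(-14) = (-23491 + 1/(111 + 2*(-80)*(11 + 2*(-80)))) + (-472 - 8*(-14)) = (-23491 + 1/(111 + 2*(-80)*(11 - 160))) + (-472 + 112) = (-23491 + 1/(111 + 2*(-80)*(-149))) - 360 = (-23491 + 1/(111 + 23840)) - 360 = (-23491 + 1/23951) - 360 = -562632940/23951 - 360 = -571255300/23951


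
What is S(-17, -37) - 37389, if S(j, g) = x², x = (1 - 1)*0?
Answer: -37389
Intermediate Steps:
x = 0 (x = 0*0 = 0)
S(j, g) = 0 (S(j, g) = 0² = 0)
S(-17, -37) - 37389 = 0 - 37389 = -37389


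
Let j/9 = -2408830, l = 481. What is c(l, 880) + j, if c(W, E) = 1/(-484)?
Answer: -10492863481/484 ≈ -2.1679e+7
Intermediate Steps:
j = -21679470 (j = 9*(-2408830) = -21679470)
c(W, E) = -1/484
c(l, 880) + j = -1/484 - 21679470 = -10492863481/484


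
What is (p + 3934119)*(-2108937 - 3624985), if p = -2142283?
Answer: -10274247860792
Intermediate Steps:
(p + 3934119)*(-2108937 - 3624985) = (-2142283 + 3934119)*(-2108937 - 3624985) = 1791836*(-5733922) = -10274247860792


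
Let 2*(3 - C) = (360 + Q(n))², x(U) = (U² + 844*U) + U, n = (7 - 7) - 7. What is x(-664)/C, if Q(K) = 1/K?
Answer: 11778032/6345067 ≈ 1.8563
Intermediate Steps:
n = -7 (n = 0 - 7 = -7)
x(U) = U² + 845*U
C = -6345067/98 (C = 3 - (360 + 1/(-7))²/2 = 3 - (360 - ⅐)²/2 = 3 - (2519/7)²/2 = 3 - ½*6345361/49 = 3 - 6345361/98 = -6345067/98 ≈ -64746.)
x(-664)/C = (-664*(845 - 664))/(-6345067/98) = -664*181*(-98/6345067) = -120184*(-98/6345067) = 11778032/6345067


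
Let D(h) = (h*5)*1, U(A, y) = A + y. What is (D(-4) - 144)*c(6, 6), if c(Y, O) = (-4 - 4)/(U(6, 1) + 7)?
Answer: 656/7 ≈ 93.714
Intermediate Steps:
c(Y, O) = -4/7 (c(Y, O) = (-4 - 4)/((6 + 1) + 7) = -8/(7 + 7) = -8/14 = -8*1/14 = -4/7)
D(h) = 5*h (D(h) = (5*h)*1 = 5*h)
(D(-4) - 144)*c(6, 6) = (5*(-4) - 144)*(-4/7) = (-20 - 144)*(-4/7) = -164*(-4/7) = 656/7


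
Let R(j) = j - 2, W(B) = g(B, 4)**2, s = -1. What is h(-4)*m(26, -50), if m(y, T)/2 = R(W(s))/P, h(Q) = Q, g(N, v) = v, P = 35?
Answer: -16/5 ≈ -3.2000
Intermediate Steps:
W(B) = 16 (W(B) = 4**2 = 16)
R(j) = -2 + j
m(y, T) = 4/5 (m(y, T) = 2*((-2 + 16)/35) = 2*(14*(1/35)) = 2*(2/5) = 4/5)
h(-4)*m(26, -50) = -4*4/5 = -16/5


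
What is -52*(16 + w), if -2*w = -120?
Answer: -3952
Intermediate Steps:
w = 60 (w = -½*(-120) = 60)
-52*(16 + w) = -52*(16 + 60) = -52*76 = -3952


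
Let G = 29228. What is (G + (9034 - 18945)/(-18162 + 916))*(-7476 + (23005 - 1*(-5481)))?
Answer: 5295318369495/8623 ≈ 6.1409e+8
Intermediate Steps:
(G + (9034 - 18945)/(-18162 + 916))*(-7476 + (23005 - 1*(-5481))) = (29228 + (9034 - 18945)/(-18162 + 916))*(-7476 + (23005 - 1*(-5481))) = (29228 - 9911/(-17246))*(-7476 + (23005 + 5481)) = (29228 - 9911*(-1/17246))*(-7476 + 28486) = (29228 + 9911/17246)*21010 = (504075999/17246)*21010 = 5295318369495/8623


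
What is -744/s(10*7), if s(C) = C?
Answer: -372/35 ≈ -10.629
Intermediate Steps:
-744/s(10*7) = -744/(10*7) = -744/70 = -744*1/70 = -372/35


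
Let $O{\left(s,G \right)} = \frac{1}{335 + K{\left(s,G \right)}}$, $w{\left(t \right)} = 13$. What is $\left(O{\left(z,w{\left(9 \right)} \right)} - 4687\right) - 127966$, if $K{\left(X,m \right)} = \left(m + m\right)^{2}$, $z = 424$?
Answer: $- \frac{134112182}{1011} \approx -1.3265 \cdot 10^{5}$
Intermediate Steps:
$K{\left(X,m \right)} = 4 m^{2}$ ($K{\left(X,m \right)} = \left(2 m\right)^{2} = 4 m^{2}$)
$O{\left(s,G \right)} = \frac{1}{335 + 4 G^{2}}$
$\left(O{\left(z,w{\left(9 \right)} \right)} - 4687\right) - 127966 = \left(\frac{1}{335 + 4 \cdot 13^{2}} - 4687\right) - 127966 = \left(\frac{1}{335 + 4 \cdot 169} - 4687\right) - 127966 = \left(\frac{1}{335 + 676} - 4687\right) - 127966 = \left(\frac{1}{1011} - 4687\right) - 127966 = - \frac{4738556}{1011} - 127966 = - \frac{134112182}{1011}$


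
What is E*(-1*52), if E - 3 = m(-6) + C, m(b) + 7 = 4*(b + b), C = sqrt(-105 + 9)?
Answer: 2704 - 208*I*sqrt(6) ≈ 2704.0 - 509.49*I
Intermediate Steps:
C = 4*I*sqrt(6) (C = sqrt(-96) = 4*I*sqrt(6) ≈ 9.798*I)
m(b) = -7 + 8*b (m(b) = -7 + 4*(b + b) = -7 + 4*(2*b) = -7 + 8*b)
E = -52 + 4*I*sqrt(6) (E = 3 + ((-7 + 8*(-6)) + 4*I*sqrt(6)) = 3 + ((-7 - 48) + 4*I*sqrt(6)) = 3 + (-55 + 4*I*sqrt(6)) = -52 + 4*I*sqrt(6) ≈ -52.0 + 9.798*I)
E*(-1*52) = (-52 + 4*I*sqrt(6))*(-1*52) = (-52 + 4*I*sqrt(6))*(-52) = 2704 - 208*I*sqrt(6)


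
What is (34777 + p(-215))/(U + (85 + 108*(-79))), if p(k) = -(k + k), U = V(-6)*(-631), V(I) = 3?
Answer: -35207/10340 ≈ -3.4049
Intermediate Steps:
U = -1893 (U = 3*(-631) = -1893)
p(k) = -2*k
(34777 + p(-215))/(U + (85 + 108*(-79))) = (34777 - 2*(-215))/(-1893 + (85 + 108*(-79))) = (34777 + 430)/(-1893 + (85 - 8532)) = 35207/(-1893 - 8447) = 35207/(-10340) = 35207*(-1/10340) = -35207/10340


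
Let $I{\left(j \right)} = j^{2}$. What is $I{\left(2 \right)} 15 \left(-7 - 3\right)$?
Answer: $-600$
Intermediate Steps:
$I{\left(2 \right)} 15 \left(-7 - 3\right) = 2^{2} \cdot 15 \left(-7 - 3\right) = 4 \cdot 15 \left(-7 - 3\right) = 60 \left(-10\right) = -600$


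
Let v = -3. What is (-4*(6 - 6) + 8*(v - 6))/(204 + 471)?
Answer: -8/75 ≈ -0.10667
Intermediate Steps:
(-4*(6 - 6) + 8*(v - 6))/(204 + 471) = (-4*(6 - 6) + 8*(-3 - 6))/(204 + 471) = (-4*0 + 8*(-9))/675 = (0 - 72)*(1/675) = -72*1/675 = -8/75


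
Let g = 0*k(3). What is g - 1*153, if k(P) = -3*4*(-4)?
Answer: -153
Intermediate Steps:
k(P) = 48 (k(P) = -12*(-4) = 48)
g = 0 (g = 0*48 = 0)
g - 1*153 = 0 - 1*153 = 0 - 153 = -153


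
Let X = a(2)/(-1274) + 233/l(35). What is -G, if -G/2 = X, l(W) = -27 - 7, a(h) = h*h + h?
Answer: -148523/10829 ≈ -13.715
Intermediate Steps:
a(h) = h + h² (a(h) = h² + h = h + h²)
l(W) = -34
X = -148523/21658 (X = (2*(1 + 2))/(-1274) + 233/(-34) = (2*3)*(-1/1274) + 233*(-1/34) = 6*(-1/1274) - 233/34 = -3/637 - 233/34 = -148523/21658 ≈ -6.8577)
G = 148523/10829 (G = -2*(-148523/21658) = 148523/10829 ≈ 13.715)
-G = -1*148523/10829 = -148523/10829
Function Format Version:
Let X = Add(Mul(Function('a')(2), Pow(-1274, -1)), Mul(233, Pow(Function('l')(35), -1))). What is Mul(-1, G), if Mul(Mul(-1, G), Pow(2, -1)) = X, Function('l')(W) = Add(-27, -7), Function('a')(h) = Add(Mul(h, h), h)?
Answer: Rational(-148523, 10829) ≈ -13.715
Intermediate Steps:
Function('a')(h) = Add(h, Pow(h, 2)) (Function('a')(h) = Add(Pow(h, 2), h) = Add(h, Pow(h, 2)))
Function('l')(W) = -34
X = Rational(-148523, 21658) (X = Add(Mul(Mul(2, Add(1, 2)), Pow(-1274, -1)), Mul(233, Pow(-34, -1))) = Add(Mul(Mul(2, 3), Rational(-1, 1274)), Mul(233, Rational(-1, 34))) = Add(Mul(6, Rational(-1, 1274)), Rational(-233, 34)) = Add(Rational(-3, 637), Rational(-233, 34)) = Rational(-148523, 21658) ≈ -6.8577)
G = Rational(148523, 10829) (G = Mul(-2, Rational(-148523, 21658)) = Rational(148523, 10829) ≈ 13.715)
Mul(-1, G) = Mul(-1, Rational(148523, 10829)) = Rational(-148523, 10829)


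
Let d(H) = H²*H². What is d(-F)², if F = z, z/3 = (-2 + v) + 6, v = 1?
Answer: 2562890625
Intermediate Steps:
z = 15 (z = 3*((-2 + 1) + 6) = 3*(-1 + 6) = 3*5 = 15)
F = 15
d(H) = H⁴
d(-F)² = ((-1*15)⁴)² = ((-15)⁴)² = 50625² = 2562890625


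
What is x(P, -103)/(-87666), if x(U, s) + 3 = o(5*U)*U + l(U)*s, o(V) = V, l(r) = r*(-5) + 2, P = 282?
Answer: -542641/87666 ≈ -6.1899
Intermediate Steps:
l(r) = 2 - 5*r (l(r) = -5*r + 2 = 2 - 5*r)
x(U, s) = -3 + 5*U² + s*(2 - 5*U) (x(U, s) = -3 + ((5*U)*U + (2 - 5*U)*s) = -3 + (5*U² + s*(2 - 5*U)) = -3 + 5*U² + s*(2 - 5*U))
x(P, -103)/(-87666) = (-3 + 5*282² - 1*(-103)*(-2 + 5*282))/(-87666) = (-3 + 5*79524 - 1*(-103)*(-2 + 1410))*(-1/87666) = (-3 + 397620 - 1*(-103)*1408)*(-1/87666) = (-3 + 397620 + 145024)*(-1/87666) = 542641*(-1/87666) = -542641/87666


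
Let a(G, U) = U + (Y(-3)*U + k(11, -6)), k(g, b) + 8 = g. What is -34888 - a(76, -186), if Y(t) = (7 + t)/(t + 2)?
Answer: -35449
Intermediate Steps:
Y(t) = (7 + t)/(2 + t)
k(g, b) = -8 + g
a(G, U) = 3 - 3*U (a(G, U) = U + (((7 - 3)/(2 - 3))*U + (-8 + 11)) = U + ((4/(-1))*U + 3) = U + ((-1*4)*U + 3) = U + (-4*U + 3) = U + (3 - 4*U) = 3 - 3*U)
-34888 - a(76, -186) = -34888 - (3 - 3*(-186)) = -34888 - (3 + 558) = -34888 - 1*561 = -34888 - 561 = -35449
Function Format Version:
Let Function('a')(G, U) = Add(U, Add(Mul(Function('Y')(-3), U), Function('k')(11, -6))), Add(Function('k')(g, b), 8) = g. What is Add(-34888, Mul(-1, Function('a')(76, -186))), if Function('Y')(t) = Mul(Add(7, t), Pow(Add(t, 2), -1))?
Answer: -35449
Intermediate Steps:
Function('Y')(t) = Mul(Pow(Add(2, t), -1), Add(7, t)) (Function('Y')(t) = Mul(Add(7, t), Pow(Add(2, t), -1)) = Mul(Pow(Add(2, t), -1), Add(7, t)))
Function('k')(g, b) = Add(-8, g)
Function('a')(G, U) = Add(3, Mul(-3, U)) (Function('a')(G, U) = Add(U, Add(Mul(Mul(Pow(Add(2, -3), -1), Add(7, -3)), U), Add(-8, 11))) = Add(U, Add(Mul(Mul(Pow(-1, -1), 4), U), 3)) = Add(U, Add(Mul(Mul(-1, 4), U), 3)) = Add(U, Add(Mul(-4, U), 3)) = Add(U, Add(3, Mul(-4, U))) = Add(3, Mul(-3, U)))
Add(-34888, Mul(-1, Function('a')(76, -186))) = Add(-34888, Mul(-1, Add(3, Mul(-3, -186)))) = Add(-34888, Mul(-1, Add(3, 558))) = Add(-34888, Mul(-1, 561)) = Add(-34888, -561) = -35449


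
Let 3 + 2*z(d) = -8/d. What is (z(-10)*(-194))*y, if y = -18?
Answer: -19206/5 ≈ -3841.2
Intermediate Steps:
z(d) = -3/2 - 4/d (z(d) = -3/2 + (-8/d)/2 = -3/2 - 4/d)
(z(-10)*(-194))*y = ((-3/2 - 4/(-10))*(-194))*(-18) = ((-3/2 - 4*(-⅒))*(-194))*(-18) = ((-3/2 + ⅖)*(-194))*(-18) = -11/10*(-194)*(-18) = (1067/5)*(-18) = -19206/5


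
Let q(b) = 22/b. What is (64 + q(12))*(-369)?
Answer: -48585/2 ≈ -24293.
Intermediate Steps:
(64 + q(12))*(-369) = (64 + 22/12)*(-369) = (64 + 22*(1/12))*(-369) = (64 + 11/6)*(-369) = (395/6)*(-369) = -48585/2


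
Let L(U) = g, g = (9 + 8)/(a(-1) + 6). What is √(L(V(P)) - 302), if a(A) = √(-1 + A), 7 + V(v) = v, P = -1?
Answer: √((-1795 - 302*I*√2)/(6 + I*√2)) ≈ 0.0183 - 17.301*I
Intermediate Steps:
V(v) = -7 + v
g = 17/(6 + I*√2) (g = (9 + 8)/(√(-1 - 1) + 6) = 17/(√(-2) + 6) = 17/(I*√2 + 6) = 17/(6 + I*√2) ≈ 2.6842 - 0.63267*I)
L(U) = 51/19 - 17*I*√2/38
√(L(V(P)) - 302) = √((51/19 - 17*I*√2/38) - 302) = √(-5687/19 - 17*I*√2/38)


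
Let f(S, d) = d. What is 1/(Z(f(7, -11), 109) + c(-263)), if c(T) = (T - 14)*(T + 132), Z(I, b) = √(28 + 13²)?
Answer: 36287/1316746172 - √197/1316746172 ≈ 2.7547e-5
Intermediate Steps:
Z(I, b) = √197 (Z(I, b) = √(28 + 169) = √197)
c(T) = (-14 + T)*(132 + T)
1/(Z(f(7, -11), 109) + c(-263)) = 1/(√197 + (-1848 + (-263)² + 118*(-263))) = 1/(√197 + (-1848 + 69169 - 31034)) = 1/(√197 + 36287) = 1/(36287 + √197)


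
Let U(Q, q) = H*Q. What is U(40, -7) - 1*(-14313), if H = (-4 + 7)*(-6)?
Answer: 13593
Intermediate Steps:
H = -18 (H = 3*(-6) = -18)
U(Q, q) = -18*Q
U(40, -7) - 1*(-14313) = -18*40 - 1*(-14313) = -720 + 14313 = 13593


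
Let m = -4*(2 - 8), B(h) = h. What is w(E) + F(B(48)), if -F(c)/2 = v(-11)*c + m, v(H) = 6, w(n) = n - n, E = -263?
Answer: -624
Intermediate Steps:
w(n) = 0
m = 24 (m = -4*(-6) = 24)
F(c) = -48 - 12*c (F(c) = -2*(6*c + 24) = -2*(24 + 6*c) = -48 - 12*c)
w(E) + F(B(48)) = 0 + (-48 - 12*48) = 0 + (-48 - 576) = 0 - 624 = -624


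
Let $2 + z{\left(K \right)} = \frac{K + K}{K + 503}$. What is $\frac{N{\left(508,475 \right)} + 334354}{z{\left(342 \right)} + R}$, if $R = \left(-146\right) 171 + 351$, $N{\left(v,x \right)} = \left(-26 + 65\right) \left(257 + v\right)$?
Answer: $- \frac{307739705}{20800681} \approx -14.795$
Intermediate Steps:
$N{\left(v,x \right)} = 10023 + 39 v$ ($N{\left(v,x \right)} = 39 \left(257 + v\right) = 10023 + 39 v$)
$z{\left(K \right)} = -2 + \frac{2 K}{503 + K}$ ($z{\left(K \right)} = -2 + \frac{K + K}{K + 503} = -2 + \frac{2 K}{503 + K}$)
$R = -24615$ ($R = -24966 + 351 = -24615$)
$\frac{N{\left(508,475 \right)} + 334354}{z{\left(342 \right)} + R} = \frac{\left(10023 + 39 \cdot 508\right) + 334354}{- \frac{1006}{503 + 342} - 24615} = \frac{\left(10023 + 19812\right) + 334354}{- \frac{1006}{845} - 24615} = \frac{29835 + 334354}{\left(-1006\right) \frac{1}{845} - 24615} = \frac{364189}{- \frac{1006}{845} - 24615} = \frac{364189}{- \frac{20800681}{845}} = 364189 \left(- \frac{845}{20800681}\right) = - \frac{307739705}{20800681}$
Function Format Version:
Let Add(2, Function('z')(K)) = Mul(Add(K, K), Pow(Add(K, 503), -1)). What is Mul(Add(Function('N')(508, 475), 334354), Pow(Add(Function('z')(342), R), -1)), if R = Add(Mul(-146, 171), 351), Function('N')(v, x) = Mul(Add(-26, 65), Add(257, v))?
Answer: Rational(-307739705, 20800681) ≈ -14.795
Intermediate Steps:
Function('N')(v, x) = Add(10023, Mul(39, v)) (Function('N')(v, x) = Mul(39, Add(257, v)) = Add(10023, Mul(39, v)))
Function('z')(K) = Add(-2, Mul(2, K, Pow(Add(503, K), -1))) (Function('z')(K) = Add(-2, Mul(Add(K, K), Pow(Add(K, 503), -1))) = Add(-2, Mul(Mul(2, K), Pow(Add(503, K), -1))) = Add(-2, Mul(2, K, Pow(Add(503, K), -1))))
R = -24615 (R = Add(-24966, 351) = -24615)
Mul(Add(Function('N')(508, 475), 334354), Pow(Add(Function('z')(342), R), -1)) = Mul(Add(Add(10023, Mul(39, 508)), 334354), Pow(Add(Mul(-1006, Pow(Add(503, 342), -1)), -24615), -1)) = Mul(Add(Add(10023, 19812), 334354), Pow(Add(Mul(-1006, Pow(845, -1)), -24615), -1)) = Mul(Add(29835, 334354), Pow(Add(Mul(-1006, Rational(1, 845)), -24615), -1)) = Mul(364189, Pow(Add(Rational(-1006, 845), -24615), -1)) = Mul(364189, Pow(Rational(-20800681, 845), -1)) = Mul(364189, Rational(-845, 20800681)) = Rational(-307739705, 20800681)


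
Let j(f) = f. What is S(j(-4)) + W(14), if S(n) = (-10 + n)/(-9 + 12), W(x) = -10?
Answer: -44/3 ≈ -14.667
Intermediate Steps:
S(n) = -10/3 + n/3 (S(n) = (-10 + n)/3 = (-10 + n)*(1/3) = -10/3 + n/3)
S(j(-4)) + W(14) = (-10/3 + (1/3)*(-4)) - 10 = (-10/3 - 4/3) - 10 = -14/3 - 10 = -44/3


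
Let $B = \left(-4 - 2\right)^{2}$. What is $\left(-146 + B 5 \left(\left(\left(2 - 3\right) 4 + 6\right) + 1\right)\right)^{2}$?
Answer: $155236$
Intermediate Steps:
$B = 36$ ($B = \left(-6\right)^{2} = 36$)
$\left(-146 + B 5 \left(\left(\left(2 - 3\right) 4 + 6\right) + 1\right)\right)^{2} = \left(-146 + 36 \cdot 5 \left(\left(\left(2 - 3\right) 4 + 6\right) + 1\right)\right)^{2} = \left(-146 + 180 \left(\left(\left(-1\right) 4 + 6\right) + 1\right)\right)^{2} = \left(-146 + 180 \left(\left(-4 + 6\right) + 1\right)\right)^{2} = \left(-146 + 180 \left(2 + 1\right)\right)^{2} = \left(-146 + 180 \cdot 3\right)^{2} = \left(-146 + 540\right)^{2} = 394^{2} = 155236$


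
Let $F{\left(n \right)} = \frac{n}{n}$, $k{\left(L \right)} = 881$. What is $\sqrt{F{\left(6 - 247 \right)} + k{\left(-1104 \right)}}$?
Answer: $21 \sqrt{2} \approx 29.698$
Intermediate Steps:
$F{\left(n \right)} = 1$
$\sqrt{F{\left(6 - 247 \right)} + k{\left(-1104 \right)}} = \sqrt{1 + 881} = \sqrt{882} = 21 \sqrt{2}$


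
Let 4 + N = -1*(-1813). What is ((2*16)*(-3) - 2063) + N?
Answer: -350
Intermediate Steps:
N = 1809 (N = -4 - 1*(-1813) = -4 + 1813 = 1809)
((2*16)*(-3) - 2063) + N = ((2*16)*(-3) - 2063) + 1809 = (32*(-3) - 2063) + 1809 = (-96 - 2063) + 1809 = -2159 + 1809 = -350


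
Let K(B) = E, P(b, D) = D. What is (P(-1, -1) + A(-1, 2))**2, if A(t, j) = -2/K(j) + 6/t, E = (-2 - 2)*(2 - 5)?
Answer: 1849/36 ≈ 51.361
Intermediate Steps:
E = 12 (E = -4*(-3) = 12)
K(B) = 12
A(t, j) = -1/6 + 6/t (A(t, j) = -2/12 + 6/t = -2*1/12 + 6/t = -1/6 + 6/t)
(P(-1, -1) + A(-1, 2))**2 = (-1 + (1/6)*(36 - 1*(-1))/(-1))**2 = (-1 + (1/6)*(-1)*(36 + 1))**2 = (-1 + (1/6)*(-1)*37)**2 = (-1 - 37/6)**2 = (-43/6)**2 = 1849/36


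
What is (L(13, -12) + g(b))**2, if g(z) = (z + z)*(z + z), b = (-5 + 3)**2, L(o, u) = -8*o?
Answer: 1600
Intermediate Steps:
b = 4 (b = (-2)**2 = 4)
g(z) = 4*z**2 (g(z) = (2*z)*(2*z) = 4*z**2)
(L(13, -12) + g(b))**2 = (-8*13 + 4*4**2)**2 = (-104 + 4*16)**2 = (-104 + 64)**2 = (-40)**2 = 1600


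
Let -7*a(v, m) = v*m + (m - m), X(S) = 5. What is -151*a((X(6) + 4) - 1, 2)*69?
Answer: 166704/7 ≈ 23815.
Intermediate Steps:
a(v, m) = -m*v/7 (a(v, m) = -(v*m + (m - m))/7 = -(m*v + 0)/7 = -m*v/7)
-151*a((X(6) + 4) - 1, 2)*69 = -(-151)*2*((5 + 4) - 1)/7*69 = -(-151)*2*(9 - 1)/7*69 = -(-151)*2*8/7*69 = -151*(-16/7)*69 = (2416/7)*69 = 166704/7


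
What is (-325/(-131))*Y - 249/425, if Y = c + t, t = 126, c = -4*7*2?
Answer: 9636131/55675 ≈ 173.08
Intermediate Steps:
c = -56 (c = -28*2 = -56)
Y = 70 (Y = -56 + 126 = 70)
(-325/(-131))*Y - 249/425 = -325/(-131)*70 - 249/425 = -325*(-1/131)*70 - 249*1/425 = (325/131)*70 - 249/425 = 22750/131 - 249/425 = 9636131/55675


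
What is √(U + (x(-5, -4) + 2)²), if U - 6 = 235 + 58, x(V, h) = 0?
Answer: √303 ≈ 17.407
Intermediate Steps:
U = 299 (U = 6 + (235 + 58) = 6 + 293 = 299)
√(U + (x(-5, -4) + 2)²) = √(299 + (0 + 2)²) = √(299 + 2²) = √(299 + 4) = √303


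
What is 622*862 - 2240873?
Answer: -1704709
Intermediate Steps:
622*862 - 2240873 = 536164 - 2240873 = -1704709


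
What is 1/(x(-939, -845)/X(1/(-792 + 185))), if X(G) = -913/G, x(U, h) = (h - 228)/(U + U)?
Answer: 1040770698/1073 ≈ 9.6996e+5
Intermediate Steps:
x(U, h) = (-228 + h)/(2*U) (x(U, h) = (-228 + h)/((2*U)) = (-228 + h)*(1/(2*U)) = (-228 + h)/(2*U))
1/(x(-939, -845)/X(1/(-792 + 185))) = 1/(((½)*(-228 - 845)/(-939))/((-913/(1/(-792 + 185))))) = 1/(((½)*(-1/939)*(-1073))/((-913/(1/(-607))))) = 1/(1073/(1878*((-913/(-1/607))))) = 1/(1073/(1878*((-913*(-607))))) = 1/((1073/1878)/554191) = 1/((1073/1878)*(1/554191)) = 1/(1073/1040770698) = 1040770698/1073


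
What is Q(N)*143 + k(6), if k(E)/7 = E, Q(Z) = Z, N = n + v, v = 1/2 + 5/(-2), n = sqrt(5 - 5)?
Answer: -244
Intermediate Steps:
n = 0 (n = sqrt(0) = 0)
v = -2 (v = 1*(1/2) + 5*(-1/2) = 1/2 - 5/2 = -2)
N = -2 (N = 0 - 2 = -2)
k(E) = 7*E
Q(N)*143 + k(6) = -2*143 + 7*6 = -286 + 42 = -244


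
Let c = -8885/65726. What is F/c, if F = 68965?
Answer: -906558718/1777 ≈ -5.1016e+5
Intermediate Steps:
c = -8885/65726 (c = -8885*1/65726 = -8885/65726 ≈ -0.13518)
F/c = 68965/(-8885/65726) = 68965*(-65726/8885) = -906558718/1777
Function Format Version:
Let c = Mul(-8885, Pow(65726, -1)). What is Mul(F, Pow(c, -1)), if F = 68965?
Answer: Rational(-906558718, 1777) ≈ -5.1016e+5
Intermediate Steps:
c = Rational(-8885, 65726) (c = Mul(-8885, Rational(1, 65726)) = Rational(-8885, 65726) ≈ -0.13518)
Mul(F, Pow(c, -1)) = Mul(68965, Pow(Rational(-8885, 65726), -1)) = Mul(68965, Rational(-65726, 8885)) = Rational(-906558718, 1777)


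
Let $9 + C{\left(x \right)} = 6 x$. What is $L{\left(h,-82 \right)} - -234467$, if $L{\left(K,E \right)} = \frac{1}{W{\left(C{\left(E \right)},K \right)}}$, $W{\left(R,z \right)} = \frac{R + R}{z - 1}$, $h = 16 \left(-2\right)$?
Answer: $\frac{78311989}{334} \approx 2.3447 \cdot 10^{5}$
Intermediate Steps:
$C{\left(x \right)} = -9 + 6 x$
$h = -32$
$W{\left(R,z \right)} = \frac{2 R}{-1 + z}$
$L{\left(K,E \right)} = \frac{-1 + K}{2 \left(-9 + 6 E\right)}$ ($L{\left(K,E \right)} = \frac{1}{2 \left(-9 + 6 E\right) \frac{1}{-1 + K}} = \frac{1}{2 \frac{1}{-1 + K} \left(-9 + 6 E\right)} = \frac{-1 + K}{2 \left(-9 + 6 E\right)}$)
$L{\left(h,-82 \right)} - -234467 = \frac{-1 - 32}{6 \left(-3 + 2 \left(-82\right)\right)} - -234467 = \frac{1}{6} \frac{1}{-3 - 164} \left(-33\right) + 234467 = \frac{1}{6} \frac{1}{-167} \left(-33\right) + 234467 = \frac{1}{6} \left(- \frac{1}{167}\right) \left(-33\right) + 234467 = \frac{11}{334} + 234467 = \frac{78311989}{334}$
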